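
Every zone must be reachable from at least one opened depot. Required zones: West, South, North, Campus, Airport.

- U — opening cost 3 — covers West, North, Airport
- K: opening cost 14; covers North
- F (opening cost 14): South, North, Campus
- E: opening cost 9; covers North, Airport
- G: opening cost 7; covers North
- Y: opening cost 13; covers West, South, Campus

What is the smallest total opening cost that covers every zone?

This is a weighted set-cover instance.
Choose U and Y: together they cover West, South, North, Campus, Airport — every zone.
Total opening cost: 3 + 13 = 16.
No cover costs less than 16.

16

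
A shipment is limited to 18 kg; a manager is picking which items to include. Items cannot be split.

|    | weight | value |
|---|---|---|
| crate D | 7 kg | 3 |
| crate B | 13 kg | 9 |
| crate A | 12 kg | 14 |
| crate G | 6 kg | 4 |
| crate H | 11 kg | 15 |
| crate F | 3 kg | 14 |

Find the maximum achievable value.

Take crate H and crate F: weight 11 + 3 = 14 ≤ 18, value 15 + 14 = 29.
No other feasible combination does better.

29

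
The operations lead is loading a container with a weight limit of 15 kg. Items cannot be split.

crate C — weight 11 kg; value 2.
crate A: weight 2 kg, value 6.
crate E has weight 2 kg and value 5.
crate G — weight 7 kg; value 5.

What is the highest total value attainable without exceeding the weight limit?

Allowing fractional choices, the relaxed optimum would be about 16.7, but items are indivisible.
crate A + crate E: weight 2 + 2 = 4 ≤ 15, value 6 + 5 = 11.
crate C + crate A + crate E: weight 11 + 2 + 2 = 15 ≤ 15, value 2 + 6 + 5 = 13.
crate A + crate E + crate G: weight 2 + 2 + 7 = 11 ≤ 15, value 6 + 5 + 5 = 16.
Best is crate A, crate E, and crate G with total value 16.

16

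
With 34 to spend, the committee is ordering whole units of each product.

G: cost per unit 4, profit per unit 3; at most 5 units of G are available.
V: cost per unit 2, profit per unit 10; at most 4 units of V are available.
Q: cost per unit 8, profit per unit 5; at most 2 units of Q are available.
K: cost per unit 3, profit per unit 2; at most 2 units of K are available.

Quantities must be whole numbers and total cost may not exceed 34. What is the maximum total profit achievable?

59

V has the best ratio (10/2); taking only V gives at most 4×10 = 40 (stopped by the supply cap of 4).
Mixing does better — 5×G, 4×V, and 2×K: cost 34 ≤ 34, profit 5·3 + 4·10 + 2·2 = 59.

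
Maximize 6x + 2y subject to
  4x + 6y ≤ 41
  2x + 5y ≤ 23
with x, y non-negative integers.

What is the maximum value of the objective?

60

Relaxing integrality, the LP optimum is 61.50 at (x,y) = (10.2, 0), which is not an integer point.
(x,y)=(10,0): 4·10+6·0=40≤41, 2·10+5·0=20≤23, objective 60.
(x,y)=(9,0): 4·9+6·0=36≤41, 2·9+5·0=18≤23, objective 54.
No feasible integer point exceeds 60.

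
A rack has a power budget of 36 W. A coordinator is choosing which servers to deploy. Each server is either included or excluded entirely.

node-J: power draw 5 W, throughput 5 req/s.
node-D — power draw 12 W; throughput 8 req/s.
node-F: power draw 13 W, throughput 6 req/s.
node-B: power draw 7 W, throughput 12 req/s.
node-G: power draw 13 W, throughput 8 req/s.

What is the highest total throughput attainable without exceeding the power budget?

28

Take node-D, node-B, and node-G: power draw 12 + 7 + 13 = 32 ≤ 36, throughput 8 + 12 + 8 = 28.
No other feasible combination does better.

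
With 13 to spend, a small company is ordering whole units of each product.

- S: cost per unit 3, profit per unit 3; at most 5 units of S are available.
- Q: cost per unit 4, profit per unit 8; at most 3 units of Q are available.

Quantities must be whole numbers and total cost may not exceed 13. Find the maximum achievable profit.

Q has the best ratio (8/4); taking only Q gives at most 3×8 = 24 (stopped by the cost limit).
Optimal: 3×Q: cost 12 ≤ 13, profit 3·8 = 24.

24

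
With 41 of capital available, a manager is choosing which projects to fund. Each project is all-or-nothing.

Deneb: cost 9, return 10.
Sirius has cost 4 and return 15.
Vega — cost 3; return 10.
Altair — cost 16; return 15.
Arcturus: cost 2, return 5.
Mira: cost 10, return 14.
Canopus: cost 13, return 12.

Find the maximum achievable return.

66

Allowing fractional choices, the relaxed optimum would be about 66.2, but projects are indivisible.
Sirius + Vega + Altair + Arcturus + Mira: cost 4 + 3 + 16 + 2 + 10 = 35 ≤ 41, return 15 + 10 + 15 + 5 + 14 = 59.
Deneb + Sirius + Vega + Arcturus + Mira + Canopus: cost 9 + 4 + 3 + 2 + 10 + 13 = 41 ≤ 41, return 10 + 15 + 10 + 5 + 14 + 12 = 66.
Deneb + Sirius + Vega + Mira + Canopus: cost 9 + 4 + 3 + 10 + 13 = 39 ≤ 41, return 10 + 15 + 10 + 14 + 12 = 61.
Best is Deneb, Sirius, Vega, Arcturus, Mira, and Canopus with total return 66.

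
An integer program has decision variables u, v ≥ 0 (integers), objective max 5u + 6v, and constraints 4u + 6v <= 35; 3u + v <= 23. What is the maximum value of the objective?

41

The continuous relaxation peaks at (7.36, 0.929) with value 42.36; rounding to a feasible lattice point costs some objective.
(u,v)=(7,1): 4·7+6·1=34≤35, 3·7+1·1=22≤23, objective 41.
(u,v)=(6,1): 4·6+6·1=30≤35, 3·6+1·1=19≤23, objective 36.
The best lattice point is (7,1), giving 41.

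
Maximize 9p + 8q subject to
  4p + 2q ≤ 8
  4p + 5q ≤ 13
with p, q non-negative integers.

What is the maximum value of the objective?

(p,q)=(2,0) is feasible, giving 18.
(p,q)=(1,1) is feasible, giving 17.
No feasible integer point exceeds 18.

18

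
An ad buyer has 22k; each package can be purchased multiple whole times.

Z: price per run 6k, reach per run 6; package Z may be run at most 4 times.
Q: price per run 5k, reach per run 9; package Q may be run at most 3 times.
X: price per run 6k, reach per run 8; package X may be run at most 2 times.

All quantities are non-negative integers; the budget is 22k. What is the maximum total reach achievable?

35

Take 3×Q and 1×X: price 21 ≤ 22, reach 3·9 + 1·8 = 35.
Q has the best ratio (9/5) and is taken to its limit of 3; remaining capacity is filled optimally with the others.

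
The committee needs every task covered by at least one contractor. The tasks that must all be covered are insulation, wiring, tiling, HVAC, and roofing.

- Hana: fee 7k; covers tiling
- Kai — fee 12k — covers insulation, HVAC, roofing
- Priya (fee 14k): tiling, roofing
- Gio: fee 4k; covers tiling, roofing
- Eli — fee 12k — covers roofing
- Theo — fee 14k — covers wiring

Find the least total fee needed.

This is a weighted set-cover instance.
Choose Kai, Gio, and Theo: together they cover insulation, wiring, tiling, HVAC, roofing — every task.
Total fee: 12 + 4 + 14 = 30.
No cover costs less than 30.

30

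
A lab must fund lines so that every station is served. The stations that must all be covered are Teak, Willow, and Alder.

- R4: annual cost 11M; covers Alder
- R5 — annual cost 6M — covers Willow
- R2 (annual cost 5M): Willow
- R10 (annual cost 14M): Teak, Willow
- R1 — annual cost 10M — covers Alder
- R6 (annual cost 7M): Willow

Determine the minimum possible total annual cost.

The greedy cost-per-new-station heuristic would pick R2, R1, and R10 for 29, but a cheaper cover exists.
Choose R10 and R1: together they cover Teak, Willow, Alder — every station.
Total annual cost: 14 + 10 = 24.
No cover costs less than 24.

24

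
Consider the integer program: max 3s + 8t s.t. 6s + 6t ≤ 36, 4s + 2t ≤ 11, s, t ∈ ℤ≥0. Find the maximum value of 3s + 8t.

40

The continuous relaxation peaks at (0, 5.5) with value 44.00; rounding to a feasible lattice point costs some objective.
(s,t)=(0,5): 6·0+6·5=30≤36, 4·0+2·5=10≤11, objective 40.
(s,t)=(0,4): 6·0+6·4=24≤36, 4·0+2·4=8≤11, objective 32.
No feasible integer point exceeds 40.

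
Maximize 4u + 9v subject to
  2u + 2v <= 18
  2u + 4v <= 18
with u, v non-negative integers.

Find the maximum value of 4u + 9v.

40

(u,v)=(1,4): 2·1+2·4=10≤18, 2·1+4·4=18≤18, objective 40.
(u,v)=(0,4): 2·0+2·4=8≤18, 2·0+4·4=16≤18, objective 36.
(u,v)=(2,3): 2·2+2·3=10≤18, 2·2+4·3=16≤18, objective 35.
Maximum is 40 at (u,v)=(1,4).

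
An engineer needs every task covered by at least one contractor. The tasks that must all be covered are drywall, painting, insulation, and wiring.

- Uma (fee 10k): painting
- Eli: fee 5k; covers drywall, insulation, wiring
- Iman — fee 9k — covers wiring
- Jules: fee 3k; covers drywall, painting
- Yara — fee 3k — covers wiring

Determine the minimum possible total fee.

Choose Eli and Jules: together they cover drywall, painting, insulation, wiring — every task.
Total fee: 5 + 3 = 8.

8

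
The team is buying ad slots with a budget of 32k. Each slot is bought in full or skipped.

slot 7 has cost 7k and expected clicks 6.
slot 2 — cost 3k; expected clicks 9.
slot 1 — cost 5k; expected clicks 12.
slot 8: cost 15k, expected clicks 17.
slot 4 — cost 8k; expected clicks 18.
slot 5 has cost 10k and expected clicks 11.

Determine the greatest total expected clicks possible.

56

Treat it as a binary knapsack problem.
slot 2 + slot 1 + slot 4 + slot 5: cost 3 + 5 + 8 + 10 = 26 ≤ 32, expected clicks 9 + 12 + 18 + 11 = 50.
slot 1 + slot 8 + slot 4: cost 5 + 15 + 8 = 28 ≤ 32, expected clicks 12 + 17 + 18 = 47.
slot 2 + slot 1 + slot 8 + slot 4: cost 3 + 5 + 15 + 8 = 31 ≤ 32, expected clicks 9 + 12 + 17 + 18 = 56.
Best is slot 2, slot 1, slot 8, and slot 4 with total expected clicks 56.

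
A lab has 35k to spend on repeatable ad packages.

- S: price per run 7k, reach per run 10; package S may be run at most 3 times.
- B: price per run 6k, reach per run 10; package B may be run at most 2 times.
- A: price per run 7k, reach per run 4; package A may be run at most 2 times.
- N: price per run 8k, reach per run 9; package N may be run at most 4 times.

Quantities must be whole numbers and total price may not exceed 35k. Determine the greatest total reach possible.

B has the best ratio (10/6); taking only B gives at most 2×10 = 20 (stopped by the supply cap of 2).
Mixing does better — 3×S and 2×B: price 33 ≤ 35, reach 3·10 + 2·10 = 50.

50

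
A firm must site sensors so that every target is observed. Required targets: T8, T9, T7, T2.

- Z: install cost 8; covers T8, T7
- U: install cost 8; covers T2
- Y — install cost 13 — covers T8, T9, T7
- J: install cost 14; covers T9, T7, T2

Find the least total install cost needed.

This is a weighted set-cover instance.
The greedy cost-per-new-target heuristic would pick Z and J for 22, but a cheaper cover exists.
Choose U and Y: together they cover T8, T9, T7, T2 — every target.
Total install cost: 8 + 13 = 21.
No cover costs less than 21.

21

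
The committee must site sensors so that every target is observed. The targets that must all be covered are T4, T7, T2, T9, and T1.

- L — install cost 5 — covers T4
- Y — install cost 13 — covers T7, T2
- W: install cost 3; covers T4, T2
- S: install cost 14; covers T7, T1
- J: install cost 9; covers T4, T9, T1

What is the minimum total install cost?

The greedy cost-per-new-target heuristic would pick W, J, and Y for 25, but a cheaper cover exists.
Choose Y and J: together they cover T4, T7, T2, T9, T1 — every target.
Total install cost: 13 + 9 = 22.
No cover costs less than 22.

22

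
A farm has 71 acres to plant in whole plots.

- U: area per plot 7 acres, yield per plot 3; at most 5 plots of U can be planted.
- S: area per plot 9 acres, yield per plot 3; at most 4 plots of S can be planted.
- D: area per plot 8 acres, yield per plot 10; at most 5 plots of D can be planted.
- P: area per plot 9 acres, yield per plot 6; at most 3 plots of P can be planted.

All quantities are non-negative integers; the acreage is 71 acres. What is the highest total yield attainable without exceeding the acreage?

D has the best ratio (10/8); taking only D gives at most 5×10 = 50 (stopped by the supply cap of 5).
Mixing does better — 5×D and 3×P: area 67 ≤ 71, yield 5·10 + 3·6 = 68.

68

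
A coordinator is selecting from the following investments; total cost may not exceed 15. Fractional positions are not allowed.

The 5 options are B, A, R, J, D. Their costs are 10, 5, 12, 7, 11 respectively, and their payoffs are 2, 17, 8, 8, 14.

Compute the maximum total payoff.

Take A and J: cost 5 + 7 = 12 ≤ 15, payoff 17 + 8 = 25.
No other feasible combination does better.

25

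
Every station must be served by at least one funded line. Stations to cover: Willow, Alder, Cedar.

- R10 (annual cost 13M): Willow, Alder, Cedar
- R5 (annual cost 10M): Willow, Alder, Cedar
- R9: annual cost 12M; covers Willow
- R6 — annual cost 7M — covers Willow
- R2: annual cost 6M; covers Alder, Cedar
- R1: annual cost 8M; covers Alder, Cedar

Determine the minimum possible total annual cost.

The greedy cost-per-new-station heuristic would pick R2 and R6 for 13, but a cheaper cover exists.
R5 alone covers Willow, Alder, Cedar — every station.
Total annual cost: 10.
No cover costs less than 10.

10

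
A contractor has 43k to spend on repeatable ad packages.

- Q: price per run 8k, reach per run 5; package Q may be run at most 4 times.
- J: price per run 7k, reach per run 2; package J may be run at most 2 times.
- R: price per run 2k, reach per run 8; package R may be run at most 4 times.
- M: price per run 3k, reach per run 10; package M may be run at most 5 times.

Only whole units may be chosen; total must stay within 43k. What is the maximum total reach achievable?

This is a bounded integer knapsack.
R has the best ratio (8/2); taking only R gives at most 4×8 = 32 (stopped by the supply cap of 4).
Mixing does better — 2×Q, 4×R, and 5×M: price 39 ≤ 43, reach 2·5 + 4·8 + 5·10 = 92.

92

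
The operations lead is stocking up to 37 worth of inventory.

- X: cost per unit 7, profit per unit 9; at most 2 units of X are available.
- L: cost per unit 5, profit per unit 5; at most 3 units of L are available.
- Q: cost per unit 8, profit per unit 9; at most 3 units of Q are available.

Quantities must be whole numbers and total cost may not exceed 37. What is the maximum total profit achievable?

1×X, 1×L, and 3×Q: cost 36 ≤ 37, profit 1·9 + 1·5 + 3·9 = 41.
2×X, 3×L, and 1×Q: cost 37 ≤ 37, profit 2·9 + 3·5 + 1·9 = 42.
Best is 42.

42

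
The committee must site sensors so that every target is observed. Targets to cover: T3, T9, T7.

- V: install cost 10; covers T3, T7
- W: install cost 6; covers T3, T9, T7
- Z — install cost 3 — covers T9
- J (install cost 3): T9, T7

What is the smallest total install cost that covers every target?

6

This is an integer covering problem.
W alone covers T3, T9, T7 — every target.
Total install cost: 6.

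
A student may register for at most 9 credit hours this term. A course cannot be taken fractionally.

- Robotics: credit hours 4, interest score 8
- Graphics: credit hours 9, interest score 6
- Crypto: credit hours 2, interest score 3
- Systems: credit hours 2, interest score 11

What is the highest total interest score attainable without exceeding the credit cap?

Allowing fractional choices, the relaxed optimum would be about 22.7, but courses are indivisible.
Robotics + Systems: credit hours 4 + 2 = 6 ≤ 9, interest score 8 + 11 = 19.
Robotics + Crypto + Systems: credit hours 4 + 2 + 2 = 8 ≤ 9, interest score 8 + 3 + 11 = 22.
Crypto + Systems: credit hours 2 + 2 = 4 ≤ 9, interest score 3 + 11 = 14.
Best is Robotics, Crypto, and Systems with total interest score 22.

22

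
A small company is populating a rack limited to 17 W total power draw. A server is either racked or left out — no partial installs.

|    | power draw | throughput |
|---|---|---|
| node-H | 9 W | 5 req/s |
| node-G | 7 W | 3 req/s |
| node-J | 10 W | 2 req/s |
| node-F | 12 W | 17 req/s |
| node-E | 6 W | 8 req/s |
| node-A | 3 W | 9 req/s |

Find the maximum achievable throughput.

Allowing fractional choices, the relaxed optimum would be about 28.7, but servers are indivisible.
node-E + node-A: power draw 6 + 3 = 9 ≤ 17, throughput 8 + 9 = 17.
node-F + node-A: power draw 12 + 3 = 15 ≤ 17, throughput 17 + 9 = 26.
node-G + node-E + node-A: power draw 7 + 6 + 3 = 16 ≤ 17, throughput 3 + 8 + 9 = 20.
Best is node-F and node-A with total throughput 26.

26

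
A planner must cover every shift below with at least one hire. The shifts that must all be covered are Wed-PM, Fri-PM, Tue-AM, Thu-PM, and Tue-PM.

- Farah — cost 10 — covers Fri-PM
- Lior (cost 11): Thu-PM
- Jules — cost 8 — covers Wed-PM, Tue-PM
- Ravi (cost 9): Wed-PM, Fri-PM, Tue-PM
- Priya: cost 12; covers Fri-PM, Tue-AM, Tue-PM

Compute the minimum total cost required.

This is an integer covering problem.
The greedy cost-per-new-shift heuristic would pick Ravi, Lior, and Priya for 32, but a cheaper cover exists.
Choose Lior, Jules, and Priya: together they cover Wed-PM, Fri-PM, Tue-AM, Thu-PM, Tue-PM — every shift.
Total cost: 11 + 8 + 12 = 31.
No cover costs less than 31.

31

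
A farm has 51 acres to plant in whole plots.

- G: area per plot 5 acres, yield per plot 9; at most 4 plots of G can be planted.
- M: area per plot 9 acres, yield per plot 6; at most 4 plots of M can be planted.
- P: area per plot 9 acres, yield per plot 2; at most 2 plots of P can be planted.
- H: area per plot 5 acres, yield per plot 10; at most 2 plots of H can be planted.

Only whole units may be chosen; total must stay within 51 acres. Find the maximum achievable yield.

H has the best ratio (10/5); taking only H gives at most 2×10 = 20 (stopped by the supply cap of 2).
Mixing does better — 4×G, 2×M, and 2×H: area 48 ≤ 51, yield 4·9 + 2·6 + 2·10 = 68.

68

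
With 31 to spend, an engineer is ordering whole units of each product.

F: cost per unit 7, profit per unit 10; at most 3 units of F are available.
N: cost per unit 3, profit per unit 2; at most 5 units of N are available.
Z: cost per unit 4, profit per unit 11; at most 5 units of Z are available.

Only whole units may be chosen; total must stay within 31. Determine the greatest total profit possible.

1×F, 1×N, and 5×Z: cost 30 ≤ 31, profit 1·10 + 1·2 + 5·11 = 67.
1×F and 5×Z: cost 27 ≤ 31, profit 1·10 + 5·11 = 65.
Best is 67.

67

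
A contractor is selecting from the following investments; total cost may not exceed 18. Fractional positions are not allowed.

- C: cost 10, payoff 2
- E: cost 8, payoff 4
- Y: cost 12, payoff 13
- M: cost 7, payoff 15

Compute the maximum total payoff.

C + M: cost 10 + 7 = 17 ≤ 18, payoff 2 + 15 = 17.
E + M: cost 8 + 7 = 15 ≤ 18, payoff 4 + 15 = 19.
M: cost 7 ≤ 18, payoff 15.
Best is E and M with total payoff 19.

19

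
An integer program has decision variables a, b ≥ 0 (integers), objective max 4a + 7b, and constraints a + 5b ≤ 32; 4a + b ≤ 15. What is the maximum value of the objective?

50

The continuous relaxation peaks at (2.26, 5.95) with value 50.68; rounding to a feasible lattice point costs some objective.
(a,b)=(2,6): 1·2+5·6=32≤32, 4·2+1·6=14≤15, objective 50.
(a,b)=(1,6): 1·1+5·6=31≤32, 4·1+1·6=10≤15, objective 46.
(a,b)=(2,5): 1·2+5·5=27≤32, 4·2+1·5=13≤15, objective 43.
Maximum is 50 at (a,b)=(2,6).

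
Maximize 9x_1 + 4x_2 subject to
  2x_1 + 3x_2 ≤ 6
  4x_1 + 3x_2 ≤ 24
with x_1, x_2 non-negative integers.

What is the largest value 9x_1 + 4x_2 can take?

27

(x_1,x_2)=(3,0): 2·3+3·0=6≤6, 4·3+3·0=12≤24, objective 27.
(x_1,x_2)=(2,0): 2·2+3·0=4≤6, 4·2+3·0=8≤24, objective 18.
Maximum is 27 at (x_1,x_2)=(3,0).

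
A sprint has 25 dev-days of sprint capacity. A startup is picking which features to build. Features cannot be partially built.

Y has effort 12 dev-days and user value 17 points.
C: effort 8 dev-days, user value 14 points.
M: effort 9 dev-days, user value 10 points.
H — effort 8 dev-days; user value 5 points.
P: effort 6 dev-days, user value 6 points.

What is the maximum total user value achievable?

31

Y + C: effort 12 + 8 = 20 ≤ 25, user value 17 + 14 = 31.
C + M + P: effort 8 + 9 + 6 = 23 ≤ 25, user value 14 + 10 + 6 = 30.
C + M + H: effort 8 + 9 + 8 = 25 ≤ 25, user value 14 + 10 + 5 = 29.
Best is Y and C with total user value 31.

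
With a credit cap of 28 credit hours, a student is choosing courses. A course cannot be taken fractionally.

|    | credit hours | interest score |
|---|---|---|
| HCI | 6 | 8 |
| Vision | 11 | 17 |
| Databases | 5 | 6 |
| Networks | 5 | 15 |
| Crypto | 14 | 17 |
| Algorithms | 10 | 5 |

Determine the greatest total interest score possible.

Allowing fractional choices, the relaxed optimum would be about 47.3, but courses are indivisible.
HCI + Vision + Databases + Networks: credit hours 6 + 11 + 5 + 5 = 27 ≤ 28, interest score 8 + 17 + 6 + 15 = 46.
HCI + Vision + Networks: credit hours 6 + 11 + 5 = 22 ≤ 28, interest score 8 + 17 + 15 = 40.
HCI + Networks + Crypto: credit hours 6 + 5 + 14 = 25 ≤ 28, interest score 8 + 15 + 17 = 40.
Best is HCI, Vision, Databases, and Networks with total interest score 46.

46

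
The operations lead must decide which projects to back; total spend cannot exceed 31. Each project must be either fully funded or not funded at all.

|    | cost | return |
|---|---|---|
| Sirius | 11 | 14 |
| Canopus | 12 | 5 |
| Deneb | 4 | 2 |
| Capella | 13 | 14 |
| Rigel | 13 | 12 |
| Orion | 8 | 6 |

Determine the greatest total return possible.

30

This is an integer program with binary decision variables.
Allowing fractional choices, the relaxed optimum would be about 34.5, but projects are indivisible.
Sirius + Deneb + Rigel: cost 11 + 4 + 13 = 28 ≤ 31, return 14 + 2 + 12 = 28.
Sirius + Capella: cost 11 + 13 = 24 ≤ 31, return 14 + 14 = 28.
Sirius + Deneb + Capella: cost 11 + 4 + 13 = 28 ≤ 31, return 14 + 2 + 14 = 30.
Best is Sirius, Deneb, and Capella with total return 30.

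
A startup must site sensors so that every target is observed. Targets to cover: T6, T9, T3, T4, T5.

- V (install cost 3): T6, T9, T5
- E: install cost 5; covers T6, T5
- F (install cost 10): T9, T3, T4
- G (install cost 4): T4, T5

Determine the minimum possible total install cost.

This is an integer covering problem.
Choose V and F: together they cover T6, T9, T3, T4, T5 — every target.
Total install cost: 3 + 10 = 13.

13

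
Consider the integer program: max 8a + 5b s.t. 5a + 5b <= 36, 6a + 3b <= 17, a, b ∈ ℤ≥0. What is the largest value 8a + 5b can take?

25

Relaxing integrality, the LP optimum is 28.33 at (a,b) = (0, 5.67), which is not an integer point.
(a,b)=(0,5) is feasible, giving 25.
(a,b)=(0,4) is feasible, giving 20.
No feasible integer point exceeds 25.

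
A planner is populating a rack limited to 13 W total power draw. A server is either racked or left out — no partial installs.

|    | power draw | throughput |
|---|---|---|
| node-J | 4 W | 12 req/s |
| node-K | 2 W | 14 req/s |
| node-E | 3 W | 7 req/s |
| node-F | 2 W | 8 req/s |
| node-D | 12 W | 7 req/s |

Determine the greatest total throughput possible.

Take node-J, node-K, node-E, and node-F: power draw 4 + 2 + 3 + 2 = 11 ≤ 13, throughput 12 + 14 + 7 + 8 = 41.
No other feasible combination does better.

41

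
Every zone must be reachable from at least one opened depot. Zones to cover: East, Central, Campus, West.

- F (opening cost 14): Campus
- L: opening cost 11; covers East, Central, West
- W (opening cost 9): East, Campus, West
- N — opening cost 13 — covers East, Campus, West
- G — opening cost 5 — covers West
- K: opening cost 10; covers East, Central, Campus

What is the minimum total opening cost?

15

This is a weighted set-cover instance.
The greedy cost-per-new-zone heuristic would pick W and K for 19, but a cheaper cover exists.
Choose G and K: together they cover East, Central, Campus, West — every zone.
Total opening cost: 5 + 10 = 15.
No cover costs less than 15.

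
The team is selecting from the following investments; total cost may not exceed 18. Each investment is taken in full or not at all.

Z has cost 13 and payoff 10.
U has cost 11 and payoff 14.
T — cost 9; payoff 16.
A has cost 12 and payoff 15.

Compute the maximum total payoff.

T: cost 9 ≤ 18, payoff 16.
A: cost 12 ≤ 18, payoff 15.
Best is T with total payoff 16.

16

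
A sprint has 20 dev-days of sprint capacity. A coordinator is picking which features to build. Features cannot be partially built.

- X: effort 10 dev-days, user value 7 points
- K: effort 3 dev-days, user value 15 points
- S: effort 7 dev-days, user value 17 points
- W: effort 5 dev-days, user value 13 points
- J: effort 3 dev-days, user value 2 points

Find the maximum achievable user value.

Allowing fractional choices, the relaxed optimum would be about 48.5, but features are indivisible.
K + S + W + J: effort 3 + 7 + 5 + 3 = 18 ≤ 20, user value 15 + 17 + 13 + 2 = 47.
K + S + W: effort 3 + 7 + 5 = 15 ≤ 20, user value 15 + 17 + 13 = 45.
Best is K, S, W, and J with total user value 47.

47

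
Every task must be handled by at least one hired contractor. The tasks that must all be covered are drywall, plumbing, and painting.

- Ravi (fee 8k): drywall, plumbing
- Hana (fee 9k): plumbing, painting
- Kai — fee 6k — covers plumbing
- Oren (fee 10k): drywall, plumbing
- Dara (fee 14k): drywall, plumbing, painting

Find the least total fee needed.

The greedy cost-per-new-task heuristic would pick Ravi and Hana for 17, but a cheaper cover exists.
Dara alone covers drywall, plumbing, painting — every task.
Total fee: 14.
No cover costs less than 14.

14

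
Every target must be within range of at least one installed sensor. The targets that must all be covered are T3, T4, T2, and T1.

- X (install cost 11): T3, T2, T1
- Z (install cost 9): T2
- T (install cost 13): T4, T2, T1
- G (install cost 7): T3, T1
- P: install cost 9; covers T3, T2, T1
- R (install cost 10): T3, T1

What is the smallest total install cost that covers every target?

The greedy cost-per-new-target heuristic would pick P and T for 22, but a cheaper cover exists.
Choose T and G: together they cover T3, T4, T2, T1 — every target.
Total install cost: 13 + 7 = 20.
No cover costs less than 20.

20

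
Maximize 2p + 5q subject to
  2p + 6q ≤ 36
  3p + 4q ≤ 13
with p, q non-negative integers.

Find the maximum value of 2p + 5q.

The continuous relaxation peaks at (0, 3.25) with value 16.25; rounding to a feasible lattice point costs some objective.
(p,q)=(0,3): 2·0+6·3=18≤36, 3·0+4·3=12≤13, objective 15.
(p,q)=(1,2): 2·1+6·2=14≤36, 3·1+4·2=11≤13, objective 12.
(p,q)=(0,2): 2·0+6·2=12≤36, 3·0+4·2=8≤13, objective 10.
No feasible integer point exceeds 15.

15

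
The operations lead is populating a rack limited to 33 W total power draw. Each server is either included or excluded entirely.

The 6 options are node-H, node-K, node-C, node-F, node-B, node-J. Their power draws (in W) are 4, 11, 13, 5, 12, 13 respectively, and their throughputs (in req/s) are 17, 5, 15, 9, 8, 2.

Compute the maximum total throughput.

node-H + node-C + node-B: power draw 4 + 13 + 12 = 29 ≤ 33, throughput 17 + 15 + 8 = 40.
node-H + node-K + node-C + node-F: power draw 4 + 11 + 13 + 5 = 33 ≤ 33, throughput 17 + 5 + 15 + 9 = 46.
node-H + node-C + node-F: power draw 4 + 13 + 5 = 22 ≤ 33, throughput 17 + 15 + 9 = 41.
Best is node-H, node-K, node-C, and node-F with total throughput 46.

46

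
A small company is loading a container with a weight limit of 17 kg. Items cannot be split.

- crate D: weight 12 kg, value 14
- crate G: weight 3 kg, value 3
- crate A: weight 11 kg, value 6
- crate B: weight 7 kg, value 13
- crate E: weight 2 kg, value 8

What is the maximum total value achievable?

Take crate D, crate G, and crate E: weight 12 + 3 + 2 = 17 ≤ 17, value 14 + 3 + 8 = 25.
No other feasible combination does better.

25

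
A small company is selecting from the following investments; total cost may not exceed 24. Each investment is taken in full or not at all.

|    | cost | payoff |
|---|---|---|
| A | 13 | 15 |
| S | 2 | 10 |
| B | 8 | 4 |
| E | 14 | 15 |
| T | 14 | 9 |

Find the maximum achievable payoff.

Allowing fractional choices, the relaxed optimum would be about 34.6, but investments are indivisible.
S + B + E: cost 2 + 8 + 14 = 24 ≤ 24, payoff 10 + 4 + 15 = 29.
A + S + B: cost 13 + 2 + 8 = 23 ≤ 24, payoff 15 + 10 + 4 = 29.
The maximum payoff is 29; one optimal choice is A, S, and B.

29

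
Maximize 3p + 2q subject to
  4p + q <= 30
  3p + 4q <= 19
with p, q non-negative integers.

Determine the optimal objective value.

(p,q)=(6,0) is feasible, giving 18.
(p,q)=(5,1) is feasible, giving 17.
(p,q)=(5,0) is feasible, giving 15.
No feasible integer point exceeds 18.

18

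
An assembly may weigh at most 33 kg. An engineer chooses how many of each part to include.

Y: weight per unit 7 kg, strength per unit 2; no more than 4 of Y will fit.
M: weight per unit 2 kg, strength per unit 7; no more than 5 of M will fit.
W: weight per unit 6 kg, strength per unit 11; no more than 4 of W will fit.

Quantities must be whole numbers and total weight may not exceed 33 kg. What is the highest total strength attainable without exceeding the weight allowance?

72

This is a bounded integer knapsack.
M has the best ratio (7/2); taking only M gives at most 5×7 = 35 (stopped by the supply cap of 5).
Mixing does better — 4×M and 4×W: weight 32 ≤ 33, strength 4·7 + 4·11 = 72.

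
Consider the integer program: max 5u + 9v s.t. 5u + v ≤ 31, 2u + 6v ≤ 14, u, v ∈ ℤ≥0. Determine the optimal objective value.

30

The continuous relaxation peaks at (6.14, 0.286) with value 33.29; rounding to a feasible lattice point costs some objective.
(u,v)=(6,0): 5·6+1·0=30≤31, 2·6+6·0=12≤14, objective 30.
(u,v)=(5,0): 5·5+1·0=25≤31, 2·5+6·0=10≤14, objective 25.
No feasible integer point exceeds 30.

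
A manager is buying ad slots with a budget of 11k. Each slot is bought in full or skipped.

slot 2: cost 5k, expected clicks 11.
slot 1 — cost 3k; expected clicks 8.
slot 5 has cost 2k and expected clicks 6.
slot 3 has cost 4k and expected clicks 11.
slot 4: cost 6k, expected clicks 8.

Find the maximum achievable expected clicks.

28

Take slot 2, slot 5, and slot 3: cost 5 + 2 + 4 = 11 ≤ 11, expected clicks 11 + 6 + 11 = 28.
No other feasible combination does better.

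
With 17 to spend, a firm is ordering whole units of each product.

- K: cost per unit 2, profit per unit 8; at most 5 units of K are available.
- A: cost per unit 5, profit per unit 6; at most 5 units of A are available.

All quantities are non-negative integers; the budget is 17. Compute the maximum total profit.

46

K has the best ratio (8/2); taking only K gives at most 5×8 = 40 (stopped by the supply cap of 5).
Mixing does better — 5×K and 1×A: cost 15 ≤ 17, profit 5·8 + 1·6 = 46.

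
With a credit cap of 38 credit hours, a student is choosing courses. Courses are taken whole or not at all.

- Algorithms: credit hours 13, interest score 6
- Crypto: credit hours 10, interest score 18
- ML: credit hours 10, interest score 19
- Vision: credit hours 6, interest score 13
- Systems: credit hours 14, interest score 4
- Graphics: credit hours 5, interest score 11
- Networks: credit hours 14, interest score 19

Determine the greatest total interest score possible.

Take ML, Vision, Graphics, and Networks: credit hours 10 + 6 + 5 + 14 = 35 ≤ 38, interest score 19 + 13 + 11 + 19 = 62.
No other feasible combination does better.

62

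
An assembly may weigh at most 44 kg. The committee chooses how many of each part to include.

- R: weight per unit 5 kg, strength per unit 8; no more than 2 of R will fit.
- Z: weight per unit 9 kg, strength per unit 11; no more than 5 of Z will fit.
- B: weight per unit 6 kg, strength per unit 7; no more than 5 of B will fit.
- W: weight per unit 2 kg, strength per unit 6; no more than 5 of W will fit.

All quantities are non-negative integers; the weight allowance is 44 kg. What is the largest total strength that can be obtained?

Take 2×R, 2×Z, 1×B, and 5×W: weight 44 ≤ 44, strength 2·8 + 2·11 + 1·7 + 5·6 = 75.
W has the best ratio (6/2) and is taken to its limit of 5; remaining capacity is filled optimally with the others.

75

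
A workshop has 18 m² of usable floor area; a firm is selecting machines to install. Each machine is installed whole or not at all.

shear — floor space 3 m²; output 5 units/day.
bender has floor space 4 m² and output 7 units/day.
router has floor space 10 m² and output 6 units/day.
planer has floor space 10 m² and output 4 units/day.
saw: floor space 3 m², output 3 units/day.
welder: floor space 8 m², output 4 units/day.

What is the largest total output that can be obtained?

shear + bender + saw + welder: floor space 3 + 4 + 3 + 8 = 18 ≤ 18, output 5 + 7 + 3 + 4 = 19.
shear + bender + router: floor space 3 + 4 + 10 = 17 ≤ 18, output 5 + 7 + 6 = 18.
Best is shear, bender, saw, and welder with total output 19.

19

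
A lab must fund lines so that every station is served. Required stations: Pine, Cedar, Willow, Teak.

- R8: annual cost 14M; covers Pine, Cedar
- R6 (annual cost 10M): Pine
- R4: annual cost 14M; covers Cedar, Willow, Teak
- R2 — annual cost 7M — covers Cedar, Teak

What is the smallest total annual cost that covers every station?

The greedy cost-per-new-station heuristic would pick R2, R6, and R4 for 31, but a cheaper cover exists.
Choose R6 and R4: together they cover Pine, Cedar, Willow, Teak — every station.
Total annual cost: 10 + 14 = 24.
No cover costs less than 24.

24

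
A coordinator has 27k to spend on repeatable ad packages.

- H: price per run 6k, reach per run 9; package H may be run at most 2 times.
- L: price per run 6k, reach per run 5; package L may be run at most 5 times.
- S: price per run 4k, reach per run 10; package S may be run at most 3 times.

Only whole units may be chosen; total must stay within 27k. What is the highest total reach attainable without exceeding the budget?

S has the best ratio (10/4); taking only S gives at most 3×10 = 30 (stopped by the supply cap of 3).
Mixing does better — 2×H and 3×S: price 24 ≤ 27, reach 2·9 + 3·10 = 48.

48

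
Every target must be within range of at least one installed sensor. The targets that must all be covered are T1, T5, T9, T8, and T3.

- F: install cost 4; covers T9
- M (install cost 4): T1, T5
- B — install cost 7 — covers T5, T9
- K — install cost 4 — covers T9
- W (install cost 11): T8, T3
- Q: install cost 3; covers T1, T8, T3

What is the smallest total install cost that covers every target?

10

Choose B and Q: together they cover T1, T5, T9, T8, T3 — every target.
Total install cost: 7 + 3 = 10.
No cover costs less than 10.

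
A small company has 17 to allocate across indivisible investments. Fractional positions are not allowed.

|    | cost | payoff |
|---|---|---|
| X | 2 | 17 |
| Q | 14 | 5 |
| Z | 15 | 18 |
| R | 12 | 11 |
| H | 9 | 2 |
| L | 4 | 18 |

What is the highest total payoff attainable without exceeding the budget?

37

Allowing fractional choices, the relaxed optimum would be about 48.2, but investments are indivisible.
X + L: cost 2 + 4 = 6 ≤ 17, payoff 17 + 18 = 35.
X + H + L: cost 2 + 9 + 4 = 15 ≤ 17, payoff 17 + 2 + 18 = 37.
Best is X, H, and L with total payoff 37.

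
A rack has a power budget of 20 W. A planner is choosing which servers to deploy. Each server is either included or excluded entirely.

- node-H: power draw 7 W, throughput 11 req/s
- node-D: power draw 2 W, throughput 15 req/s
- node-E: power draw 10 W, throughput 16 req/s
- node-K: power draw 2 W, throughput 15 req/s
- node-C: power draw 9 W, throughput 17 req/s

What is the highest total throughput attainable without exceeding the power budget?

58

This is an integer program with binary decision variables.
node-D + node-K + node-C: power draw 2 + 2 + 9 = 13 ≤ 20, throughput 15 + 15 + 17 = 47.
node-D + node-E + node-K: power draw 2 + 10 + 2 = 14 ≤ 20, throughput 15 + 16 + 15 = 46.
node-H + node-D + node-K + node-C: power draw 7 + 2 + 2 + 9 = 20 ≤ 20, throughput 11 + 15 + 15 + 17 = 58.
Best is node-H, node-D, node-K, and node-C with total throughput 58.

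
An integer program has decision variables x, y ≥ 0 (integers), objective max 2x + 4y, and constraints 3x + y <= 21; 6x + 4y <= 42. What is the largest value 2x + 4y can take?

40

Relaxing integrality, the LP optimum is 42.00 at (x,y) = (0, 10.5), which is not an integer point.
(x,y)=(0,10): 3·0+1·10=10≤21, 6·0+4·10=40≤42, objective 40.
(x,y)=(1,9): 3·1+1·9=12≤21, 6·1+4·9=42≤42, objective 38.
(x,y)=(0,9): 3·0+1·9=9≤21, 6·0+4·9=36≤42, objective 36.
No feasible integer point exceeds 40.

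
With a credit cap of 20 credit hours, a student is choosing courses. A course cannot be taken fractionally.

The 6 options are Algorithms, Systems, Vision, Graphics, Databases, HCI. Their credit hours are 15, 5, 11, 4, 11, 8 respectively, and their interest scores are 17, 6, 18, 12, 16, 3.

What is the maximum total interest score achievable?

Allowing fractional choices, the relaxed optimum would be about 37.3, but courses are indivisible.
Systems + Vision + Graphics: credit hours 5 + 11 + 4 = 20 ≤ 20, interest score 6 + 18 + 12 = 36.
Vision + Graphics: credit hours 11 + 4 = 15 ≤ 20, interest score 18 + 12 = 30.
Systems + Graphics + Databases: credit hours 5 + 4 + 11 = 20 ≤ 20, interest score 6 + 12 + 16 = 34.
Best is Systems, Vision, and Graphics with total interest score 36.

36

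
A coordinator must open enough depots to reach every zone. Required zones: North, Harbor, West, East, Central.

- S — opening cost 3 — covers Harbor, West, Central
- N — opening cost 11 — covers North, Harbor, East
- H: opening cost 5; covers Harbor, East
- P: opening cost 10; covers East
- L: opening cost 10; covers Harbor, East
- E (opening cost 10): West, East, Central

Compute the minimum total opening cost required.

14

The greedy cost-per-new-zone heuristic would pick S, H, and N for 19, but a cheaper cover exists.
Choose S and N: together they cover North, Harbor, West, East, Central — every zone.
Total opening cost: 3 + 11 = 14.
No cover costs less than 14.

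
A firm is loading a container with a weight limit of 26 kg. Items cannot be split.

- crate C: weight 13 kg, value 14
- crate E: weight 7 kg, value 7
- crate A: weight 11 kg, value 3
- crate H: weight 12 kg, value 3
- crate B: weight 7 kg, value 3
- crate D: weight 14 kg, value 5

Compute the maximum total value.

crate C + crate E: weight 13 + 7 = 20 ≤ 26, value 14 + 7 = 21.
crate C + crate B: weight 13 + 7 = 20 ≤ 26, value 14 + 3 = 17.
crate C + crate A: weight 13 + 11 = 24 ≤ 26, value 14 + 3 = 17.
Best is crate C and crate E with total value 21.

21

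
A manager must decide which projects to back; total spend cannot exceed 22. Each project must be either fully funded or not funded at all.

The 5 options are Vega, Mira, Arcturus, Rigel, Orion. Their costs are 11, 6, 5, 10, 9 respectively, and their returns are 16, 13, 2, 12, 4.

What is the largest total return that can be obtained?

Treat it as a binary knapsack problem.
Allowing fractional choices, the relaxed optimum would be about 35.0, but projects are indivisible.
Vega + Rigel: cost 11 + 10 = 21 ≤ 22, return 16 + 12 = 28.
Vega + Mira: cost 11 + 6 = 17 ≤ 22, return 16 + 13 = 29.
Vega + Mira + Arcturus: cost 11 + 6 + 5 = 22 ≤ 22, return 16 + 13 + 2 = 31.
Best is Vega, Mira, and Arcturus with total return 31.

31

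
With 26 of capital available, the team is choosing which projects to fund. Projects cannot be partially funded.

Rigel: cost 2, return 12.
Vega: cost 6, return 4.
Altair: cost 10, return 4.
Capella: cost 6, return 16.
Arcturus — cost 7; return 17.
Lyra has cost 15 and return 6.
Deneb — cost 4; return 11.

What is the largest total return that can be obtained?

Take Rigel, Vega, Capella, Arcturus, and Deneb: cost 2 + 6 + 6 + 7 + 4 = 25 ≤ 26, return 12 + 4 + 16 + 17 + 11 = 60.
No other feasible combination does better.

60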